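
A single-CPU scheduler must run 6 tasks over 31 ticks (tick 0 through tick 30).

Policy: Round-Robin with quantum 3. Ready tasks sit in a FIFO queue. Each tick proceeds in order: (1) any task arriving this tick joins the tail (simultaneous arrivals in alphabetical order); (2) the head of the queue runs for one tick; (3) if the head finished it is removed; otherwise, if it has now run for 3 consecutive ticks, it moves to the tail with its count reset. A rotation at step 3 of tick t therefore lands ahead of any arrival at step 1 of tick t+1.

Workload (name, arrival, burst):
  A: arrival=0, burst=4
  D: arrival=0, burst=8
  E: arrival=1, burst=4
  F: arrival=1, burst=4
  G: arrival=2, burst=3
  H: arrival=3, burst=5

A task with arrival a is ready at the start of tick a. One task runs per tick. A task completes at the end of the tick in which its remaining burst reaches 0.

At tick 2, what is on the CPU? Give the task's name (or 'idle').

t=0: queue=[A,D] q_used=0 → run A
t=1: queue=[A,D,E,F] q_used=1 → run A
t=2: queue=[A,D,E,F,G] q_used=2 → run A
t=3: queue=[D,E,F,G,A,H] q_used=0 → run D
t=4: queue=[D,E,F,G,A,H] q_used=1 → run D
t=5: queue=[D,E,F,G,A,H] q_used=2 → run D
t=6: queue=[E,F,G,A,H,D] q_used=0 → run E
t=7: queue=[E,F,G,A,H,D] q_used=1 → run E
t=8: queue=[E,F,G,A,H,D] q_used=2 → run E
t=9: queue=[F,G,A,H,D,E] q_used=0 → run F
t=10: queue=[F,G,A,H,D,E] q_used=1 → run F
t=11: queue=[F,G,A,H,D,E] q_used=2 → run F
t=12: queue=[G,A,H,D,E,F] q_used=0 → run G
t=13: queue=[G,A,H,D,E,F] q_used=1 → run G
t=14: queue=[G,A,H,D,E,F] q_used=2 → run G
t=15: queue=[A,H,D,E,F] q_used=0 → run A
t=16: queue=[H,D,E,F] q_used=0 → run H
t=17: queue=[H,D,E,F] q_used=1 → run H
t=18: queue=[H,D,E,F] q_used=2 → run H
t=19: queue=[D,E,F,H] q_used=0 → run D
t=20: queue=[D,E,F,H] q_used=1 → run D
t=21: queue=[D,E,F,H] q_used=2 → run D
t=22: queue=[E,F,H,D] q_used=0 → run E
t=23: queue=[F,H,D] q_used=0 → run F
t=24: queue=[H,D] q_used=0 → run H
t=25: queue=[H,D] q_used=1 → run H
t=26: queue=[D] q_used=0 → run D
t=27: queue=[D] q_used=1 → run D
t=28: (idle)
t=29: (idle)
t=30: (idle)

running at tick 2 = A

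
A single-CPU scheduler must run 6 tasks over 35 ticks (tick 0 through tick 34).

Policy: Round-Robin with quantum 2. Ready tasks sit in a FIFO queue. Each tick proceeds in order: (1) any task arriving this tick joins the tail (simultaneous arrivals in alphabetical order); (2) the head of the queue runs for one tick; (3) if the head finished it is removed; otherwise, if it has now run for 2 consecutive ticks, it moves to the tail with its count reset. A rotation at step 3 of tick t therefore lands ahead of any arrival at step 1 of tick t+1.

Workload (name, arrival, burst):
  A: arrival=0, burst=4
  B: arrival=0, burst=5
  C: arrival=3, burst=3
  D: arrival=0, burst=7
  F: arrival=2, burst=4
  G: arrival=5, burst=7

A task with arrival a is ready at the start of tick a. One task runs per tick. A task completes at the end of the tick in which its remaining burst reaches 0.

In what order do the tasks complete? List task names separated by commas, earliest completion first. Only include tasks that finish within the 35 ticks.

completion order = A, F, C, B, D, G

t=0: queue=[A,B,D] q_used=0 → run A
t=1: queue=[A,B,D] q_used=1 → run A
t=2: queue=[B,D,A,F] q_used=0 → run B
t=3: queue=[B,D,A,F,C] q_used=1 → run B
t=4: queue=[D,A,F,C,B] q_used=0 → run D
t=5: queue=[D,A,F,C,B,G] q_used=1 → run D
t=6: queue=[A,F,C,B,G,D] q_used=0 → run A
t=7: queue=[A,F,C,B,G,D] q_used=1 → run A
t=8: queue=[F,C,B,G,D] q_used=0 → run F
t=9: queue=[F,C,B,G,D] q_used=1 → run F
t=10: queue=[C,B,G,D,F] q_used=0 → run C
t=11: queue=[C,B,G,D,F] q_used=1 → run C
t=12: queue=[B,G,D,F,C] q_used=0 → run B
t=13: queue=[B,G,D,F,C] q_used=1 → run B
t=14: queue=[G,D,F,C,B] q_used=0 → run G
t=15: queue=[G,D,F,C,B] q_used=1 → run G
t=16: queue=[D,F,C,B,G] q_used=0 → run D
t=17: queue=[D,F,C,B,G] q_used=1 → run D
t=18: queue=[F,C,B,G,D] q_used=0 → run F
t=19: queue=[F,C,B,G,D] q_used=1 → run F
t=20: queue=[C,B,G,D] q_used=0 → run C
t=21: queue=[B,G,D] q_used=0 → run B
t=22: queue=[G,D] q_used=0 → run G
t=23: queue=[G,D] q_used=1 → run G
t=24: queue=[D,G] q_used=0 → run D
t=25: queue=[D,G] q_used=1 → run D
t=26: queue=[G,D] q_used=0 → run G
t=27: queue=[G,D] q_used=1 → run G
t=28: queue=[D,G] q_used=0 → run D
t=29: queue=[G] q_used=0 → run G
t=30: (idle)
t=31: (idle)
t=32: (idle)
t=33: (idle)
t=34: (idle)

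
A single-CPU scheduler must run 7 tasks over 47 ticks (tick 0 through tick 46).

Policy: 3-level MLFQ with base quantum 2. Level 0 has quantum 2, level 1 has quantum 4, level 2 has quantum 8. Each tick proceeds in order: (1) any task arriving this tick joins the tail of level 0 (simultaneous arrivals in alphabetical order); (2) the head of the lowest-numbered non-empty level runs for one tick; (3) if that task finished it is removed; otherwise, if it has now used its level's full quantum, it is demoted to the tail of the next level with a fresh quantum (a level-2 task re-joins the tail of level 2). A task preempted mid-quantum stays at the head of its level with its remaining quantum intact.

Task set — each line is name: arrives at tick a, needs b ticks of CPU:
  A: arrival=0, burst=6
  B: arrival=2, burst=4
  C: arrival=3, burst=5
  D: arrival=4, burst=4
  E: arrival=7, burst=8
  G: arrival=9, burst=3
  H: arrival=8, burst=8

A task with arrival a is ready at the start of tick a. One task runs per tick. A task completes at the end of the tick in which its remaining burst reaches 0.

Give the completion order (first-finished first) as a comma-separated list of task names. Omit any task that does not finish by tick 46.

t=0: L0/L1/L2 = A/-/- → run A
t=1: L0/L1/L2 = A/-/- → run A
t=2: L0/L1/L2 = B/A/- → run B
t=3: L0/L1/L2 = BC/A/- → run B
t=4: L0/L1/L2 = CD/AB/- → run C
t=5: L0/L1/L2 = CD/AB/- → run C
t=6: L0/L1/L2 = D/ABC/- → run D
t=7: L0/L1/L2 = DE/ABC/- → run D
t=8: L0/L1/L2 = EH/ABCD/- → run E
t=9: L0/L1/L2 = EHG/ABCD/- → run E
t=10: L0/L1/L2 = HG/ABCDE/- → run H
t=11: L0/L1/L2 = HG/ABCDE/- → run H
t=12: L0/L1/L2 = G/ABCDEH/- → run G
t=13: L0/L1/L2 = G/ABCDEH/- → run G
t=14: L0/L1/L2 = -/ABCDEHG/- → run A
t=15: L0/L1/L2 = -/ABCDEHG/- → run A
t=16: L0/L1/L2 = -/ABCDEHG/- → run A
t=17: L0/L1/L2 = -/ABCDEHG/- → run A
t=18: L0/L1/L2 = -/BCDEHG/- → run B
t=19: L0/L1/L2 = -/BCDEHG/- → run B
t=20: L0/L1/L2 = -/CDEHG/- → run C
t=21: L0/L1/L2 = -/CDEHG/- → run C
t=22: L0/L1/L2 = -/CDEHG/- → run C
t=23: L0/L1/L2 = -/DEHG/- → run D
t=24: L0/L1/L2 = -/DEHG/- → run D
t=25: L0/L1/L2 = -/EHG/- → run E
t=26: L0/L1/L2 = -/EHG/- → run E
t=27: L0/L1/L2 = -/EHG/- → run E
t=28: L0/L1/L2 = -/EHG/- → run E
t=29: L0/L1/L2 = -/HG/E → run H
t=30: L0/L1/L2 = -/HG/E → run H
t=31: L0/L1/L2 = -/HG/E → run H
t=32: L0/L1/L2 = -/HG/E → run H
t=33: L0/L1/L2 = -/G/EH → run G
t=34: L0/L1/L2 = -/-/EH → run E
t=35: L0/L1/L2 = -/-/EH → run E
t=36: L0/L1/L2 = -/-/H → run H
t=37: L0/L1/L2 = -/-/H → run H
t=38: (idle)
t=39: (idle)
t=40: (idle)
t=41: (idle)
t=42: (idle)
t=43: (idle)
t=44: (idle)
t=45: (idle)
t=46: (idle)

completion order = A, B, C, D, G, E, H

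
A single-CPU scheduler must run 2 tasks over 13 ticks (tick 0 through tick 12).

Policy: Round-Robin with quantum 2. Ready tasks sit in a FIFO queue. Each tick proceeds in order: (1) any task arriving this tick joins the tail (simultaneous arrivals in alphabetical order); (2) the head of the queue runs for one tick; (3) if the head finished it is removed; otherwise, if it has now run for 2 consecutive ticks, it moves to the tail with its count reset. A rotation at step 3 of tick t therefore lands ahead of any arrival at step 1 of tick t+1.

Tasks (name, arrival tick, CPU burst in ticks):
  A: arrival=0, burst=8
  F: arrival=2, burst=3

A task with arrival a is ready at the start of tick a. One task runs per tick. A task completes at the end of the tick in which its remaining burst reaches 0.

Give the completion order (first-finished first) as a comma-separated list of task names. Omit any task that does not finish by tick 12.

completion order = F, A

t=0: queue=[A] q_used=0 → run A
t=1: queue=[A] q_used=1 → run A
t=2: queue=[A,F] q_used=0 → run A
t=3: queue=[A,F] q_used=1 → run A
t=4: queue=[F,A] q_used=0 → run F
t=5: queue=[F,A] q_used=1 → run F
t=6: queue=[A,F] q_used=0 → run A
t=7: queue=[A,F] q_used=1 → run A
t=8: queue=[F,A] q_used=0 → run F
t=9: queue=[A] q_used=0 → run A
t=10: queue=[A] q_used=1 → run A
t=11: (idle)
t=12: (idle)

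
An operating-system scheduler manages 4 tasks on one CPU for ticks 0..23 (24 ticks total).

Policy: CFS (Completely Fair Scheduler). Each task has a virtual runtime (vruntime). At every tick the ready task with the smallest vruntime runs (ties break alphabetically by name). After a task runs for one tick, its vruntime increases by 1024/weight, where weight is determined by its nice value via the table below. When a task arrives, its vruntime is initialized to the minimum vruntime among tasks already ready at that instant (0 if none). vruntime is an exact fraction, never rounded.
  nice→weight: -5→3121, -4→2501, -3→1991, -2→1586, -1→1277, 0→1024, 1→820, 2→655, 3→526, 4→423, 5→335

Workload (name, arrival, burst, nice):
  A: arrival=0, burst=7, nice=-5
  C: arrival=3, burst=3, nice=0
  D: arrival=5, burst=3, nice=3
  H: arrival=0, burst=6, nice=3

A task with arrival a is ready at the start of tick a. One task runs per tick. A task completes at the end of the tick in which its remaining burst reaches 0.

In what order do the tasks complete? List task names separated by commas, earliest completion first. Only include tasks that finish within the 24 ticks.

completion order = A, C, D, H

t=0: vr[A=0 H=0] → run A
t=1: vr[A=1024/3121 H=0] → run H
t=2: vr[A=1024/3121 H=512/263] → run A
t=3: vr[A=2048/3121 C=2048/3121 H=512/263] → run A
t=4: vr[A=3072/3121 C=2048/3121 H=512/263] → run C
t=5: vr[A=3072/3121 C=5169/3121 D=3072/3121 H=512/263] → run A
t=6: vr[A=4096/3121 C=5169/3121 D=3072/3121 H=512/263] → run D
t=7: vr[A=4096/3121 C=5169/3121 D=2405888/820823 H=512/263] → run A
t=8: vr[A=5120/3121 C=5169/3121 D=2405888/820823 H=512/263] → run A
t=9: vr[A=6144/3121 C=5169/3121 D=2405888/820823 H=512/263] → run C
t=10: vr[A=6144/3121 C=8290/3121 D=2405888/820823 H=512/263] → run H
t=11: vr[A=6144/3121 C=8290/3121 D=2405888/820823 H=1024/263] → run A
t=12: vr[C=8290/3121 D=2405888/820823 H=1024/263] → run C
t=13: vr[D=2405888/820823 H=1024/263] → run D
t=14: vr[D=4003840/820823 H=1024/263] → run H
t=15: vr[D=4003840/820823 H=1536/263] → run D
t=16: vr[H=1536/263] → run H
t=17: vr[H=2048/263] → run H
t=18: vr[H=2560/263] → run H
t=19: (idle)
t=20: (idle)
t=21: (idle)
t=22: (idle)
t=23: (idle)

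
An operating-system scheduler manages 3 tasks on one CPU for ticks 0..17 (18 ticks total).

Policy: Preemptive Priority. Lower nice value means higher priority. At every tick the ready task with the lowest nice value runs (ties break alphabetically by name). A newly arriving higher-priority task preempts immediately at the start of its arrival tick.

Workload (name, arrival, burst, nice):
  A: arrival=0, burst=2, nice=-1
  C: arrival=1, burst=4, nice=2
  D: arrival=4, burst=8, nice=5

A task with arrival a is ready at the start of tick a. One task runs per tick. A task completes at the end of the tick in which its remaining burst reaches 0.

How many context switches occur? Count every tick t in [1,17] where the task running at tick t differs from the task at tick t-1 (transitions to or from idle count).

t=0: ready={A} → run A
t=1: ready={A,C} → run A
t=2: ready={C} → run C
t=3: ready={C} → run C
t=4: ready={C,D} → run C
t=5: ready={C,D} → run C
t=6: ready={D} → run D
t=7: ready={D} → run D
t=8: ready={D} → run D
t=9: ready={D} → run D
t=10: ready={D} → run D
t=11: ready={D} → run D
t=12: ready={D} → run D
t=13: ready={D} → run D
t=14: (idle)
t=15: (idle)
t=16: (idle)
t=17: (idle)

context switches = 3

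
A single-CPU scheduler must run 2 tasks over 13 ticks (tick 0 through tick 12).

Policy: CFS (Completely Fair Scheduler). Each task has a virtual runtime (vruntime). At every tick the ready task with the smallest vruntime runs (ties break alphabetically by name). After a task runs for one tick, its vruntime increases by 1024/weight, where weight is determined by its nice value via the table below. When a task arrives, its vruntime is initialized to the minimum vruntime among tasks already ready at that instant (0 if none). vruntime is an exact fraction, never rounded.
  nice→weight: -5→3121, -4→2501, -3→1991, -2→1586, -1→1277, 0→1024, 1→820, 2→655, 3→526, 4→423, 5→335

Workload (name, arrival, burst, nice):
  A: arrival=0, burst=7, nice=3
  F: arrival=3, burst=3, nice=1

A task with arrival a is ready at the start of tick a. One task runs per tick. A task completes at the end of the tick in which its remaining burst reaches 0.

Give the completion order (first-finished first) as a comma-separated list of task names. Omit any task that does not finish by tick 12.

t=0: vr[A=0] → run A
t=1: vr[A=512/263] → run A
t=2: vr[A=1024/263] → run A
t=3: vr[A=1536/263 F=1536/263] → run A
t=4: vr[A=2048/263 F=1536/263] → run F
t=5: vr[A=2048/263 F=382208/53915] → run F
t=6: vr[A=2048/263 F=449536/53915] → run A
t=7: vr[A=2560/263 F=449536/53915] → run F
t=8: vr[A=2560/263] → run A
t=9: vr[A=3072/263] → run A
t=10: (idle)
t=11: (idle)
t=12: (idle)

completion order = F, A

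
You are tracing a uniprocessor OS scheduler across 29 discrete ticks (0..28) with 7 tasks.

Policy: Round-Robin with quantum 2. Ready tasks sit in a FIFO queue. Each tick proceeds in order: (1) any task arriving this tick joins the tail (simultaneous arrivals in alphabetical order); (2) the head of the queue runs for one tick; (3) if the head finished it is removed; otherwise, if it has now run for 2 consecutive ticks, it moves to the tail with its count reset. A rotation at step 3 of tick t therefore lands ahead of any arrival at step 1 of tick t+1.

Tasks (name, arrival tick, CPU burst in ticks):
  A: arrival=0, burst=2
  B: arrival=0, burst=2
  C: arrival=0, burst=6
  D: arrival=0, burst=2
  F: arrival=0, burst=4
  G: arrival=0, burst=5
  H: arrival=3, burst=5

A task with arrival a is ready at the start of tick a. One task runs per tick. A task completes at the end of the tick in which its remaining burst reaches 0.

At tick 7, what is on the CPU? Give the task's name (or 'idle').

t=0: queue=[A,B,C,D,F,G] q_used=0 → run A
t=1: queue=[A,B,C,D,F,G] q_used=1 → run A
t=2: queue=[B,C,D,F,G] q_used=0 → run B
t=3: queue=[B,C,D,F,G,H] q_used=1 → run B
t=4: queue=[C,D,F,G,H] q_used=0 → run C
t=5: queue=[C,D,F,G,H] q_used=1 → run C
t=6: queue=[D,F,G,H,C] q_used=0 → run D
t=7: queue=[D,F,G,H,C] q_used=1 → run D
t=8: queue=[F,G,H,C] q_used=0 → run F
t=9: queue=[F,G,H,C] q_used=1 → run F
t=10: queue=[G,H,C,F] q_used=0 → run G
t=11: queue=[G,H,C,F] q_used=1 → run G
t=12: queue=[H,C,F,G] q_used=0 → run H
t=13: queue=[H,C,F,G] q_used=1 → run H
t=14: queue=[C,F,G,H] q_used=0 → run C
t=15: queue=[C,F,G,H] q_used=1 → run C
t=16: queue=[F,G,H,C] q_used=0 → run F
t=17: queue=[F,G,H,C] q_used=1 → run F
t=18: queue=[G,H,C] q_used=0 → run G
t=19: queue=[G,H,C] q_used=1 → run G
t=20: queue=[H,C,G] q_used=0 → run H
t=21: queue=[H,C,G] q_used=1 → run H
t=22: queue=[C,G,H] q_used=0 → run C
t=23: queue=[C,G,H] q_used=1 → run C
t=24: queue=[G,H] q_used=0 → run G
t=25: queue=[H] q_used=0 → run H
t=26: (idle)
t=27: (idle)
t=28: (idle)

running at tick 7 = D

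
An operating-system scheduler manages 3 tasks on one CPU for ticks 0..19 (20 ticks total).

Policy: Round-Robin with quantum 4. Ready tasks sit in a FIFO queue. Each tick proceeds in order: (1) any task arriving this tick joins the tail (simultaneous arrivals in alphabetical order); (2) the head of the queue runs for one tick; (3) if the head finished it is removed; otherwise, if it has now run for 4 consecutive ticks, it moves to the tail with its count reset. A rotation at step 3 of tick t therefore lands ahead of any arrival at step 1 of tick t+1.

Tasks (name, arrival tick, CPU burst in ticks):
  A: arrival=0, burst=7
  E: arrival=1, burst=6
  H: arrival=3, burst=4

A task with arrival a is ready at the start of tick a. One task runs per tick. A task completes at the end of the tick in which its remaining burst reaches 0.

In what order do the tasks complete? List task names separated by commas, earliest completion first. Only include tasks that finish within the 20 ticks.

t=0: queue=[A] q_used=0 → run A
t=1: queue=[A,E] q_used=1 → run A
t=2: queue=[A,E] q_used=2 → run A
t=3: queue=[A,E,H] q_used=3 → run A
t=4: queue=[E,H,A] q_used=0 → run E
t=5: queue=[E,H,A] q_used=1 → run E
t=6: queue=[E,H,A] q_used=2 → run E
t=7: queue=[E,H,A] q_used=3 → run E
t=8: queue=[H,A,E] q_used=0 → run H
t=9: queue=[H,A,E] q_used=1 → run H
t=10: queue=[H,A,E] q_used=2 → run H
t=11: queue=[H,A,E] q_used=3 → run H
t=12: queue=[A,E] q_used=0 → run A
t=13: queue=[A,E] q_used=1 → run A
t=14: queue=[A,E] q_used=2 → run A
t=15: queue=[E] q_used=0 → run E
t=16: queue=[E] q_used=1 → run E
t=17: (idle)
t=18: (idle)
t=19: (idle)

completion order = H, A, E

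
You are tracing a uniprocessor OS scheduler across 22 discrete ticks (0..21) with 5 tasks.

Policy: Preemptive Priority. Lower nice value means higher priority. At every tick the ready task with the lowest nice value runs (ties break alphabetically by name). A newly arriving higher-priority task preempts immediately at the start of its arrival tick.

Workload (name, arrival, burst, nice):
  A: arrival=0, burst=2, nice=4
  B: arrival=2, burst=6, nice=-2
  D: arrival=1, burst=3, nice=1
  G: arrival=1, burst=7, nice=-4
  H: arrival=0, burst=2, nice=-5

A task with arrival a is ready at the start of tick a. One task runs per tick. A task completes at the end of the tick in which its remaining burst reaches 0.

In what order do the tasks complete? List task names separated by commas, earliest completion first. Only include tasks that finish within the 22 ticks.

t=0: ready={A,H} → run H
t=1: ready={A,D,G,H} → run H
t=2: ready={A,B,D,G} → run G
t=3: ready={A,B,D,G} → run G
t=4: ready={A,B,D,G} → run G
t=5: ready={A,B,D,G} → run G
t=6: ready={A,B,D,G} → run G
t=7: ready={A,B,D,G} → run G
t=8: ready={A,B,D,G} → run G
t=9: ready={A,B,D} → run B
t=10: ready={A,B,D} → run B
t=11: ready={A,B,D} → run B
t=12: ready={A,B,D} → run B
t=13: ready={A,B,D} → run B
t=14: ready={A,B,D} → run B
t=15: ready={A,D} → run D
t=16: ready={A,D} → run D
t=17: ready={A,D} → run D
t=18: ready={A} → run A
t=19: ready={A} → run A
t=20: (idle)
t=21: (idle)

completion order = H, G, B, D, A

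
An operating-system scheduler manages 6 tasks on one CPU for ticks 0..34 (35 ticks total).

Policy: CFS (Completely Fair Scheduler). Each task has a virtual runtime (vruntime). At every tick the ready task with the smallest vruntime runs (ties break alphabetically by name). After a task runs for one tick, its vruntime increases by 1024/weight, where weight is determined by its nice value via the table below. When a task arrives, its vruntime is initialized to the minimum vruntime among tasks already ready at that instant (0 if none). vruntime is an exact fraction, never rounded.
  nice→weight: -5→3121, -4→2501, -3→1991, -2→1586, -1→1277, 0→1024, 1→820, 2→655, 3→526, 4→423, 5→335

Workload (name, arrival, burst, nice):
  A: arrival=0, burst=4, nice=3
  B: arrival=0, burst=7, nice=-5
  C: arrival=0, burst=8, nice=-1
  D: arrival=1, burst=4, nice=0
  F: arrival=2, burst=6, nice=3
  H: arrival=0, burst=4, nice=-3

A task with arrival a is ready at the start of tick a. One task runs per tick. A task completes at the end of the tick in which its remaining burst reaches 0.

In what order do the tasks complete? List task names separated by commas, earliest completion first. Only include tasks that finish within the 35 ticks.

t=0: vr[A=0 B=0 C=0 H=0] → run A
t=1: vr[A=512/263 B=0 C=0 D=0 H=0] → run B
t=2: vr[A=512/263 B=1024/3121 C=0 D=0 F=0 H=0] → run C
t=3: vr[A=512/263 B=1024/3121 C=1024/1277 D=0 F=0 H=0] → run D
t=4: vr[A=512/263 B=1024/3121 C=1024/1277 D=1 F=0 H=0] → run F
t=5: vr[A=512/263 B=1024/3121 C=1024/1277 D=1 F=512/263 H=0] → run H
t=6: vr[A=512/263 B=1024/3121 C=1024/1277 D=1 F=512/263 H=1024/1991] → run B
t=7: vr[A=512/263 B=2048/3121 C=1024/1277 D=1 F=512/263 H=1024/1991] → run H
t=8: vr[A=512/263 B=2048/3121 C=1024/1277 D=1 F=512/263 H=2048/1991] → run B
t=9: vr[A=512/263 B=3072/3121 C=1024/1277 D=1 F=512/263 H=2048/1991] → run C
t=10: vr[A=512/263 B=3072/3121 C=2048/1277 D=1 F=512/263 H=2048/1991] → run B
t=11: vr[A=512/263 B=4096/3121 C=2048/1277 D=1 F=512/263 H=2048/1991] → run D
t=12: vr[A=512/263 B=4096/3121 C=2048/1277 D=2 F=512/263 H=2048/1991] → run H
t=13: vr[A=512/263 B=4096/3121 C=2048/1277 D=2 F=512/263 H=3072/1991] → run B
t=14: vr[A=512/263 B=5120/3121 C=2048/1277 D=2 F=512/263 H=3072/1991] → run H
t=15: vr[A=512/263 B=5120/3121 C=2048/1277 D=2 F=512/263] → run C
t=16: vr[A=512/263 B=5120/3121 C=3072/1277 D=2 F=512/263] → run B
t=17: vr[A=512/263 B=6144/3121 C=3072/1277 D=2 F=512/263] → run A
t=18: vr[A=1024/263 B=6144/3121 C=3072/1277 D=2 F=512/263] → run F
t=19: vr[A=1024/263 B=6144/3121 C=3072/1277 D=2 F=1024/263] → run B
t=20: vr[A=1024/263 C=3072/1277 D=2 F=1024/263] → run D
t=21: vr[A=1024/263 C=3072/1277 D=3 F=1024/263] → run C
t=22: vr[A=1024/263 C=4096/1277 D=3 F=1024/263] → run D
t=23: vr[A=1024/263 C=4096/1277 F=1024/263] → run C
t=24: vr[A=1024/263 C=5120/1277 F=1024/263] → run A
t=25: vr[A=1536/263 C=5120/1277 F=1024/263] → run F
t=26: vr[A=1536/263 C=5120/1277 F=1536/263] → run C
t=27: vr[A=1536/263 C=6144/1277 F=1536/263] → run C
t=28: vr[A=1536/263 C=7168/1277 F=1536/263] → run C
t=29: vr[A=1536/263 F=1536/263] → run A
t=30: vr[F=1536/263] → run F
t=31: vr[F=2048/263] → run F
t=32: vr[F=2560/263] → run F
t=33: (idle)
t=34: (idle)

completion order = H, B, D, C, A, F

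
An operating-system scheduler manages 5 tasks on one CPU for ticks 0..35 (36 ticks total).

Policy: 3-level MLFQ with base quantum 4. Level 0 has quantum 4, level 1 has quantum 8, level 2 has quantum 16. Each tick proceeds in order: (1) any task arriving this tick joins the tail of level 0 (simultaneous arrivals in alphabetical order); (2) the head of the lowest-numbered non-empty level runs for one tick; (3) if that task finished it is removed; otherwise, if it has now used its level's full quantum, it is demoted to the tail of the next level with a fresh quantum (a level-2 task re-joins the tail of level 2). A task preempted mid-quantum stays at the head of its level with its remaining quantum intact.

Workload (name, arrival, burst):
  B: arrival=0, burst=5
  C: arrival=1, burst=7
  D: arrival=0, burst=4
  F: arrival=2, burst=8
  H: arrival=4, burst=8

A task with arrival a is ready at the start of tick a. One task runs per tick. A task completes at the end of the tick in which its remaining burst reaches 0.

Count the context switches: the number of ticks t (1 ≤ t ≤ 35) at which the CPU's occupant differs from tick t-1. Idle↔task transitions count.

t=0: L0/L1/L2 = BD/-/- → run B
t=1: L0/L1/L2 = BDC/-/- → run B
t=2: L0/L1/L2 = BDCF/-/- → run B
t=3: L0/L1/L2 = BDCF/-/- → run B
t=4: L0/L1/L2 = DCFH/B/- → run D
t=5: L0/L1/L2 = DCFH/B/- → run D
t=6: L0/L1/L2 = DCFH/B/- → run D
t=7: L0/L1/L2 = DCFH/B/- → run D
t=8: L0/L1/L2 = CFH/B/- → run C
t=9: L0/L1/L2 = CFH/B/- → run C
t=10: L0/L1/L2 = CFH/B/- → run C
t=11: L0/L1/L2 = CFH/B/- → run C
t=12: L0/L1/L2 = FH/BC/- → run F
t=13: L0/L1/L2 = FH/BC/- → run F
t=14: L0/L1/L2 = FH/BC/- → run F
t=15: L0/L1/L2 = FH/BC/- → run F
t=16: L0/L1/L2 = H/BCF/- → run H
t=17: L0/L1/L2 = H/BCF/- → run H
t=18: L0/L1/L2 = H/BCF/- → run H
t=19: L0/L1/L2 = H/BCF/- → run H
t=20: L0/L1/L2 = -/BCFH/- → run B
t=21: L0/L1/L2 = -/CFH/- → run C
t=22: L0/L1/L2 = -/CFH/- → run C
t=23: L0/L1/L2 = -/CFH/- → run C
t=24: L0/L1/L2 = -/FH/- → run F
t=25: L0/L1/L2 = -/FH/- → run F
t=26: L0/L1/L2 = -/FH/- → run F
t=27: L0/L1/L2 = -/FH/- → run F
t=28: L0/L1/L2 = -/H/- → run H
t=29: L0/L1/L2 = -/H/- → run H
t=30: L0/L1/L2 = -/H/- → run H
t=31: L0/L1/L2 = -/H/- → run H
t=32: (idle)
t=33: (idle)
t=34: (idle)
t=35: (idle)

context switches = 9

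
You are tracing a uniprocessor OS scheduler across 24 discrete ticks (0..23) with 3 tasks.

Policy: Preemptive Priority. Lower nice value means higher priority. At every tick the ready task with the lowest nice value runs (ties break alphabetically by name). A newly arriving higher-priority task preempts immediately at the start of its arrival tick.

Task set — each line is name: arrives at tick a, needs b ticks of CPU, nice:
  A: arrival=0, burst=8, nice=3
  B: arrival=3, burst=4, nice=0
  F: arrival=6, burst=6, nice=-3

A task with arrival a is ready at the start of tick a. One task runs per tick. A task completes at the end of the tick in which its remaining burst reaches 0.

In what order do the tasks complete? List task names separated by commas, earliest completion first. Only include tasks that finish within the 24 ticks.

completion order = F, B, A

t=0: ready={A} → run A
t=1: ready={A} → run A
t=2: ready={A} → run A
t=3: ready={A,B} → run B
t=4: ready={A,B} → run B
t=5: ready={A,B} → run B
t=6: ready={A,B,F} → run F
t=7: ready={A,B,F} → run F
t=8: ready={A,B,F} → run F
t=9: ready={A,B,F} → run F
t=10: ready={A,B,F} → run F
t=11: ready={A,B,F} → run F
t=12: ready={A,B} → run B
t=13: ready={A} → run A
t=14: ready={A} → run A
t=15: ready={A} → run A
t=16: ready={A} → run A
t=17: ready={A} → run A
t=18: (idle)
t=19: (idle)
t=20: (idle)
t=21: (idle)
t=22: (idle)
t=23: (idle)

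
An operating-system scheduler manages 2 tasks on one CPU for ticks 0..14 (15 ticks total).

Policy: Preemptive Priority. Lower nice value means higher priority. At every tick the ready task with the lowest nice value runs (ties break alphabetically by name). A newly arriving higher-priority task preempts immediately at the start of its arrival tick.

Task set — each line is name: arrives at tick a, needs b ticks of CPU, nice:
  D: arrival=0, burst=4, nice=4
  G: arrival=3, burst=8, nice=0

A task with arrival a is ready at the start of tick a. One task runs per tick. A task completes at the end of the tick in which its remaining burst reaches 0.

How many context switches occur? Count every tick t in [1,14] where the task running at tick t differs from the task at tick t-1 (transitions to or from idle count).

context switches = 3

t=0: ready={D} → run D
t=1: ready={D} → run D
t=2: ready={D} → run D
t=3: ready={D,G} → run G
t=4: ready={D,G} → run G
t=5: ready={D,G} → run G
t=6: ready={D,G} → run G
t=7: ready={D,G} → run G
t=8: ready={D,G} → run G
t=9: ready={D,G} → run G
t=10: ready={D,G} → run G
t=11: ready={D} → run D
t=12: (idle)
t=13: (idle)
t=14: (idle)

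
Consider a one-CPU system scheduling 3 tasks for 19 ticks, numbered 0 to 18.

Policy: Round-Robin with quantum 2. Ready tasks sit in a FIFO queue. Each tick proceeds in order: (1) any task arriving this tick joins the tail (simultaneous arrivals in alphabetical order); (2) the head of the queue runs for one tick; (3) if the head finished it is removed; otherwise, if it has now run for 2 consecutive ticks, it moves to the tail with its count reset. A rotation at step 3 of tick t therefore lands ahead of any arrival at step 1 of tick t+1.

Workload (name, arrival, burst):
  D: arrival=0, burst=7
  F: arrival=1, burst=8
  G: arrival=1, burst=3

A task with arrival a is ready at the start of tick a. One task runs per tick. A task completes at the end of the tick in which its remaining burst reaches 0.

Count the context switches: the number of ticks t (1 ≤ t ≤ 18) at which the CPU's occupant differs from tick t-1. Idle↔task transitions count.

t=0: queue=[D] q_used=0 → run D
t=1: queue=[D,F,G] q_used=1 → run D
t=2: queue=[F,G,D] q_used=0 → run F
t=3: queue=[F,G,D] q_used=1 → run F
t=4: queue=[G,D,F] q_used=0 → run G
t=5: queue=[G,D,F] q_used=1 → run G
t=6: queue=[D,F,G] q_used=0 → run D
t=7: queue=[D,F,G] q_used=1 → run D
t=8: queue=[F,G,D] q_used=0 → run F
t=9: queue=[F,G,D] q_used=1 → run F
t=10: queue=[G,D,F] q_used=0 → run G
t=11: queue=[D,F] q_used=0 → run D
t=12: queue=[D,F] q_used=1 → run D
t=13: queue=[F,D] q_used=0 → run F
t=14: queue=[F,D] q_used=1 → run F
t=15: queue=[D,F] q_used=0 → run D
t=16: queue=[F] q_used=0 → run F
t=17: queue=[F] q_used=1 → run F
t=18: (idle)

context switches = 10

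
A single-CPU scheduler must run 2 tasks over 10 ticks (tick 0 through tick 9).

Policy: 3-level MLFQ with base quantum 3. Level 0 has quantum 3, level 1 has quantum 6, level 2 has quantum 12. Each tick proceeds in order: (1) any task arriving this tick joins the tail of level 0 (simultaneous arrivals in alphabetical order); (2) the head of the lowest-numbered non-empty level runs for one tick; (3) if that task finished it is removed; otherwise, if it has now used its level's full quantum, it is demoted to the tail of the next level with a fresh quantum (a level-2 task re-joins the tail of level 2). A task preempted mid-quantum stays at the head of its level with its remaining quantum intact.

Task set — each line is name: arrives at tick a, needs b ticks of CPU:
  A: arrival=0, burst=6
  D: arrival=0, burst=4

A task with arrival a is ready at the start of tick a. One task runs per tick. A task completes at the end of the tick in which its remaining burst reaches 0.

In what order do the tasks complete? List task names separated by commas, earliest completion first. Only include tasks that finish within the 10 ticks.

t=0: L0/L1/L2 = AD/-/- → run A
t=1: L0/L1/L2 = AD/-/- → run A
t=2: L0/L1/L2 = AD/-/- → run A
t=3: L0/L1/L2 = D/A/- → run D
t=4: L0/L1/L2 = D/A/- → run D
t=5: L0/L1/L2 = D/A/- → run D
t=6: L0/L1/L2 = -/AD/- → run A
t=7: L0/L1/L2 = -/AD/- → run A
t=8: L0/L1/L2 = -/AD/- → run A
t=9: L0/L1/L2 = -/D/- → run D

completion order = A, D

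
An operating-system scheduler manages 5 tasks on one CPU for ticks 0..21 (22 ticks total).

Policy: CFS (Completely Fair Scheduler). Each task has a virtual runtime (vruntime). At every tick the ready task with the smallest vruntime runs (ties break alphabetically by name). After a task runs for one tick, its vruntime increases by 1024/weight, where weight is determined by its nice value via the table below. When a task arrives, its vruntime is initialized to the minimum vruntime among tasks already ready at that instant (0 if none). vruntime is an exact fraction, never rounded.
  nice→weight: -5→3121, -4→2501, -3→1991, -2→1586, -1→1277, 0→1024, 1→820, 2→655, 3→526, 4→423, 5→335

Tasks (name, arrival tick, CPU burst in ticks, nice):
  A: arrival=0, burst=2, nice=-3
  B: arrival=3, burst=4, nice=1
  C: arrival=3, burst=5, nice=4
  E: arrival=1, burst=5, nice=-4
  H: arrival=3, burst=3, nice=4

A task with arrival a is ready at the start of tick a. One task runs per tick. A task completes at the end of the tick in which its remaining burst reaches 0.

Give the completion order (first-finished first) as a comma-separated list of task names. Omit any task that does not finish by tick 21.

t=0: vr[A=0] → run A
t=1: vr[A=1024/1991 E=1024/1991] → run A
t=2: vr[E=1024/1991] → run E
t=3: vr[B=4599808/4979491 C=4599808/4979491 E=4599808/4979491 H=4599808/4979491] → run B
t=4: vr[B=54090496/24897455 C=4599808/4979491 E=4599808/4979491 H=4599808/4979491] → run C
t=5: vr[B=54090496/24897455 C=7044717568/2106324693 E=4599808/4979491 H=4599808/4979491] → run E
t=6: vr[B=54090496/24897455 C=7044717568/2106324693 E=6638592/4979491 H=4599808/4979491] → run H
t=7: vr[B=54090496/24897455 C=7044717568/2106324693 E=6638592/4979491 H=7044717568/2106324693] → run E
t=8: vr[B=54090496/24897455 C=7044717568/2106324693 E=8677376/4979491 H=7044717568/2106324693] → run E
t=9: vr[B=54090496/24897455 C=7044717568/2106324693 E=10716160/4979491 H=7044717568/2106324693] → run E
t=10: vr[B=54090496/24897455 C=7044717568/2106324693 H=7044717568/2106324693] → run B
t=11: vr[B=85181952/24897455 C=7044717568/2106324693 H=7044717568/2106324693] → run C
t=12: vr[B=85181952/24897455 C=12143716352/2106324693 H=7044717568/2106324693] → run H
t=13: vr[B=85181952/24897455 C=12143716352/2106324693 H=12143716352/2106324693] → run B
t=14: vr[B=116273408/24897455 C=12143716352/2106324693 H=12143716352/2106324693] → run B
t=15: vr[C=12143716352/2106324693 H=12143716352/2106324693] → run C
t=16: vr[C=5747571712/702108231 H=12143716352/2106324693] → run H
t=17: vr[C=5747571712/702108231] → run C
t=18: vr[C=22341713920/2106324693] → run C
t=19: (idle)
t=20: (idle)
t=21: (idle)

completion order = A, E, B, H, C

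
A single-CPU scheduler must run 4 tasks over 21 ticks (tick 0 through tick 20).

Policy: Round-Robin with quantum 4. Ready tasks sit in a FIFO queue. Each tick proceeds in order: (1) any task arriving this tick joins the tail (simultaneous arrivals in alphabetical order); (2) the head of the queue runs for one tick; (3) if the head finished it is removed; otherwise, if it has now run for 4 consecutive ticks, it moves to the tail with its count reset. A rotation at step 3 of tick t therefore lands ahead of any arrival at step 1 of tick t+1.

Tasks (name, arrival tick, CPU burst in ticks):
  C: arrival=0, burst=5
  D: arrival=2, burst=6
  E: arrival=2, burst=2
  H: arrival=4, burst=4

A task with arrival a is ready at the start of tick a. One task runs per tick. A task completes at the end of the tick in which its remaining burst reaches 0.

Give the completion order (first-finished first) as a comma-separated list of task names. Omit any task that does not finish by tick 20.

t=0: queue=[C] q_used=0 → run C
t=1: queue=[C] q_used=1 → run C
t=2: queue=[C,D,E] q_used=2 → run C
t=3: queue=[C,D,E] q_used=3 → run C
t=4: queue=[D,E,C,H] q_used=0 → run D
t=5: queue=[D,E,C,H] q_used=1 → run D
t=6: queue=[D,E,C,H] q_used=2 → run D
t=7: queue=[D,E,C,H] q_used=3 → run D
t=8: queue=[E,C,H,D] q_used=0 → run E
t=9: queue=[E,C,H,D] q_used=1 → run E
t=10: queue=[C,H,D] q_used=0 → run C
t=11: queue=[H,D] q_used=0 → run H
t=12: queue=[H,D] q_used=1 → run H
t=13: queue=[H,D] q_used=2 → run H
t=14: queue=[H,D] q_used=3 → run H
t=15: queue=[D] q_used=0 → run D
t=16: queue=[D] q_used=1 → run D
t=17: (idle)
t=18: (idle)
t=19: (idle)
t=20: (idle)

completion order = E, C, H, D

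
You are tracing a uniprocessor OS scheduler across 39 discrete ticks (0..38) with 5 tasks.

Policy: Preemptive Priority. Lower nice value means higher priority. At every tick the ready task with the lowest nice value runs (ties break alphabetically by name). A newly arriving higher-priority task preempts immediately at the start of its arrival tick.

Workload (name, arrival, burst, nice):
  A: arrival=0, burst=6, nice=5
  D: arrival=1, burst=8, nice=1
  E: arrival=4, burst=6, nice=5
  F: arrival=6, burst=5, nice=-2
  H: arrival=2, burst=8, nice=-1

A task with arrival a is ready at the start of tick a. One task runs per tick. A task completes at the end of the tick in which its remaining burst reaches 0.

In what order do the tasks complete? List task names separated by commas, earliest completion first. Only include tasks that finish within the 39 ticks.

t=0: ready={A} → run A
t=1: ready={A,D} → run D
t=2: ready={A,D,H} → run H
t=3: ready={A,D,H} → run H
t=4: ready={A,D,E,H} → run H
t=5: ready={A,D,E,H} → run H
t=6: ready={A,D,E,F,H} → run F
t=7: ready={A,D,E,F,H} → run F
t=8: ready={A,D,E,F,H} → run F
t=9: ready={A,D,E,F,H} → run F
t=10: ready={A,D,E,F,H} → run F
t=11: ready={A,D,E,H} → run H
t=12: ready={A,D,E,H} → run H
t=13: ready={A,D,E,H} → run H
t=14: ready={A,D,E,H} → run H
t=15: ready={A,D,E} → run D
t=16: ready={A,D,E} → run D
t=17: ready={A,D,E} → run D
t=18: ready={A,D,E} → run D
t=19: ready={A,D,E} → run D
t=20: ready={A,D,E} → run D
t=21: ready={A,D,E} → run D
t=22: ready={A,E} → run A
t=23: ready={A,E} → run A
t=24: ready={A,E} → run A
t=25: ready={A,E} → run A
t=26: ready={A,E} → run A
t=27: ready={E} → run E
t=28: ready={E} → run E
t=29: ready={E} → run E
t=30: ready={E} → run E
t=31: ready={E} → run E
t=32: ready={E} → run E
t=33: (idle)
t=34: (idle)
t=35: (idle)
t=36: (idle)
t=37: (idle)
t=38: (idle)

completion order = F, H, D, A, E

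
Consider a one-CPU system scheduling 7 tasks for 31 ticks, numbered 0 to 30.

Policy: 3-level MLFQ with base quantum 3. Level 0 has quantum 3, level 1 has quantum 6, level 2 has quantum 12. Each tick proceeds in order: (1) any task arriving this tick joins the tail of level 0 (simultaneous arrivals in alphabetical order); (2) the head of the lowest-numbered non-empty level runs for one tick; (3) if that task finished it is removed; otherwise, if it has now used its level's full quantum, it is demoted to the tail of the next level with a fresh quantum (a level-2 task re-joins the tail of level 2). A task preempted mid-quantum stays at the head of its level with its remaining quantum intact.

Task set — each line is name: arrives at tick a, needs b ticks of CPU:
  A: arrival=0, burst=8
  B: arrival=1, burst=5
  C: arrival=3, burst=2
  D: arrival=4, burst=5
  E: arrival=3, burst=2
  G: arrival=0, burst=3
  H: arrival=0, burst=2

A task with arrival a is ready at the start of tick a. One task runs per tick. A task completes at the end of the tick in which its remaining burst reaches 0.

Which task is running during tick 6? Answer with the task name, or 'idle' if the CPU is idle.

t=0: L0/L1/L2 = AGH/-/- → run A
t=1: L0/L1/L2 = AGHB/-/- → run A
t=2: L0/L1/L2 = AGHB/-/- → run A
t=3: L0/L1/L2 = GHBCE/A/- → run G
t=4: L0/L1/L2 = GHBCED/A/- → run G
t=5: L0/L1/L2 = GHBCED/A/- → run G
t=6: L0/L1/L2 = HBCED/A/- → run H
t=7: L0/L1/L2 = HBCED/A/- → run H
t=8: L0/L1/L2 = BCED/A/- → run B
t=9: L0/L1/L2 = BCED/A/- → run B
t=10: L0/L1/L2 = BCED/A/- → run B
t=11: L0/L1/L2 = CED/AB/- → run C
t=12: L0/L1/L2 = CED/AB/- → run C
t=13: L0/L1/L2 = ED/AB/- → run E
t=14: L0/L1/L2 = ED/AB/- → run E
t=15: L0/L1/L2 = D/AB/- → run D
t=16: L0/L1/L2 = D/AB/- → run D
t=17: L0/L1/L2 = D/AB/- → run D
t=18: L0/L1/L2 = -/ABD/- → run A
t=19: L0/L1/L2 = -/ABD/- → run A
t=20: L0/L1/L2 = -/ABD/- → run A
t=21: L0/L1/L2 = -/ABD/- → run A
t=22: L0/L1/L2 = -/ABD/- → run A
t=23: L0/L1/L2 = -/BD/- → run B
t=24: L0/L1/L2 = -/BD/- → run B
t=25: L0/L1/L2 = -/D/- → run D
t=26: L0/L1/L2 = -/D/- → run D
t=27: (idle)
t=28: (idle)
t=29: (idle)
t=30: (idle)

running at tick 6 = H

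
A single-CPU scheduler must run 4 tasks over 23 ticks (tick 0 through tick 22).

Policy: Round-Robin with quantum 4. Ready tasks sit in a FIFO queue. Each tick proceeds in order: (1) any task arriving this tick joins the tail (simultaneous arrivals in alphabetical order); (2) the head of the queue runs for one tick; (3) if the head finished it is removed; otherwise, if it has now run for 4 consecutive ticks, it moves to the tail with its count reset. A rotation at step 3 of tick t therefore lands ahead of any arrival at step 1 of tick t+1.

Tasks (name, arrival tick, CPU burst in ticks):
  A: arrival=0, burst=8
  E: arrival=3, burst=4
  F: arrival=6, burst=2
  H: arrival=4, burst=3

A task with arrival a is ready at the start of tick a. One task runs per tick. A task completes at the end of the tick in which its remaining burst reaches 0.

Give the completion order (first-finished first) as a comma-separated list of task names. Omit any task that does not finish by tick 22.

completion order = E, A, H, F

t=0: queue=[A] q_used=0 → run A
t=1: queue=[A] q_used=1 → run A
t=2: queue=[A] q_used=2 → run A
t=3: queue=[A,E] q_used=3 → run A
t=4: queue=[E,A,H] q_used=0 → run E
t=5: queue=[E,A,H] q_used=1 → run E
t=6: queue=[E,A,H,F] q_used=2 → run E
t=7: queue=[E,A,H,F] q_used=3 → run E
t=8: queue=[A,H,F] q_used=0 → run A
t=9: queue=[A,H,F] q_used=1 → run A
t=10: queue=[A,H,F] q_used=2 → run A
t=11: queue=[A,H,F] q_used=3 → run A
t=12: queue=[H,F] q_used=0 → run H
t=13: queue=[H,F] q_used=1 → run H
t=14: queue=[H,F] q_used=2 → run H
t=15: queue=[F] q_used=0 → run F
t=16: queue=[F] q_used=1 → run F
t=17: (idle)
t=18: (idle)
t=19: (idle)
t=20: (idle)
t=21: (idle)
t=22: (idle)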